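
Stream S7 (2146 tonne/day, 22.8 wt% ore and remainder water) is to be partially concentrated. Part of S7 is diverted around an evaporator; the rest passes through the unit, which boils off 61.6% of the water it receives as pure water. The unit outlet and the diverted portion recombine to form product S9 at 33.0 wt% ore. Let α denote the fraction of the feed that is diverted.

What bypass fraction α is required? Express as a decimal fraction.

0.350

All 2146×0.228 = 489.29 tonne/day of ore reaches S9, so S9 = 489.29/0.330 = 1482.7 tonne/day and vapour = 663.31 tonne/day.
The evaporator receives (1−α)·2146 of feed at 0.772 water and removes 0.616 of that water:
0.616×0.772×(1−α)×2146 = 663.31
(1−α) = 663.31/1020.5 = 0.6500;  α = 0.3500.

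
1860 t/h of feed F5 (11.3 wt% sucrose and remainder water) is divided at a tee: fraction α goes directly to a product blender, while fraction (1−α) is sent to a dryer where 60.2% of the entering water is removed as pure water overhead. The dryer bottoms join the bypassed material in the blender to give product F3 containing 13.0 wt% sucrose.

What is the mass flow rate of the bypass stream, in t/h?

All 1860×0.113 = 210.18 t/h of sucrose reaches F3, so F3 = 210.18/0.130 = 1616.8 t/h and vapour = 243.23 t/h.
The evaporator receives (1−α)·1860 of feed at 0.887 water and removes 0.602 of that water:
0.602×0.887×(1−α)×1860 = 243.23
(1−α) = 243.23/993.19 = 0.2449;  α = 0.7551.
Bypass flow = 0.7551×1860 = 1404.5 t/h.

1404 t/h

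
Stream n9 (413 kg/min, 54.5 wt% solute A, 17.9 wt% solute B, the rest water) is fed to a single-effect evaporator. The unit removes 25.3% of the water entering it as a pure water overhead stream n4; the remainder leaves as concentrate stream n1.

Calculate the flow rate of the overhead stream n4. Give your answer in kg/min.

water entering = 413×0.276 = 113.99 kg/min; overhead removed = 0.253×113.99 = 28.839 kg/min.

28.84 kg/min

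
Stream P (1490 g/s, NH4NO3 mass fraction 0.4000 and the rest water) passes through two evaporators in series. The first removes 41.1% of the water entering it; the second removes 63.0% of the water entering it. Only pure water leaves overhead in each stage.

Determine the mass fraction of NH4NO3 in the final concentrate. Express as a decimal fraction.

0.7536

water in feed = 1490×0.600 = 894 g/s.
After stage 1: water left = (1−0.411)×894 = 526.57; stream total = 1122.6 g/s.
After stage 2: water left = (1−0.630)×526.57 = 194.83; final concentrate = 790.83 g/s.
NH4NO3 fraction = 596/790.83 = 0.7536.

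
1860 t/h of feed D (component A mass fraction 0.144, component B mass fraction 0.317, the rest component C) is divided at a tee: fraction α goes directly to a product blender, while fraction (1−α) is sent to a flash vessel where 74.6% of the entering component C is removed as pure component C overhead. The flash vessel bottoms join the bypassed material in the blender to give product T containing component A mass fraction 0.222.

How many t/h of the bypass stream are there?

234.7 t/h

All 1860×0.144 = 267.84 t/h of component A reaches T, so T = 267.84/0.222 = 1206.5 t/h and vapour = 653.51 t/h.
The evaporator receives (1−α)·1860 of feed at 0.539 component C and removes 0.746 of that component C:
0.746×0.539×(1−α)×1860 = 653.51
(1−α) = 653.51/747.89 = 0.8738;  α = 0.1262.
Bypass flow = 0.1262×1860 = 234.72 t/h.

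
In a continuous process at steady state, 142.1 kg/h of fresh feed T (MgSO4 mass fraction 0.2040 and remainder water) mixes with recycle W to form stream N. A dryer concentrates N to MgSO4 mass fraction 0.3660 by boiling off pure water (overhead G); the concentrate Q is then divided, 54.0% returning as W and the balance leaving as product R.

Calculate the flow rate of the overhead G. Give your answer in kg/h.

62.9 kg/h

Overall MgSO4 balance (none leaves overhead): MgSO4 in fresh feed = MgSO4 in product, i.e. 142.1×0.204 = (1−0.540)·Q·0.366.
Q = 28.988/(0.366×0.460) = 172.18 kg/h.
Recycle W = 0.540×172.18 = 92.978 kg/h.
Combined feed N = 142.1 + 92.978 = 235.08 kg/h.
Overhead G = N − Q = 235.08 − 172.18 = 62.897 kg/h.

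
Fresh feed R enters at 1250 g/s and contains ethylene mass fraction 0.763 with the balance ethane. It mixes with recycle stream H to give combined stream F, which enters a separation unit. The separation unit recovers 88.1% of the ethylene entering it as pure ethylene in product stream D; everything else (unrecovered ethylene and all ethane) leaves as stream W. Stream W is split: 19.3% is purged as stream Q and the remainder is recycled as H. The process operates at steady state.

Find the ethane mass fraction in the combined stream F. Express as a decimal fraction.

0.593

ethane enters only via R and leaves only via the purge: 1250×0.237 = 0.193×(ethane in W), and the separation unit passes all ethane, so ethane in F = ethane in W = 1535 g/s.
ethylene in F: m_A = 1250×0.763 + (1−0.193)·(1−0.881)·m_A, so m_A = 953.75/0.9040 = 1055.1 g/s.
F = 1055.1 + 1535 = 2590 g/s.
ethane fraction in F = 1535/2590 = 0.593.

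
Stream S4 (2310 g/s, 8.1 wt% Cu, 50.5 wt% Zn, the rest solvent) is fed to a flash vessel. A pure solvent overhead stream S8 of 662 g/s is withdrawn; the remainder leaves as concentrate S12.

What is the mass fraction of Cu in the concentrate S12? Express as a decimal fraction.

Cu is not removed: 2310×0.081 = 187.11 g/s of Cu enters S12.
Concentrate = 2310 − 662 = 1648 g/s.
Mass fraction = 187.11/1648 = 0.1135.

0.1135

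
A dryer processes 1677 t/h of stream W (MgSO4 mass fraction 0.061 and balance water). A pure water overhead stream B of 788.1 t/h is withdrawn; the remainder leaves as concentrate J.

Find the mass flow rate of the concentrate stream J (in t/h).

Concentrate = 1677 − 788.1 = 888.9 t/h.

888.9 t/h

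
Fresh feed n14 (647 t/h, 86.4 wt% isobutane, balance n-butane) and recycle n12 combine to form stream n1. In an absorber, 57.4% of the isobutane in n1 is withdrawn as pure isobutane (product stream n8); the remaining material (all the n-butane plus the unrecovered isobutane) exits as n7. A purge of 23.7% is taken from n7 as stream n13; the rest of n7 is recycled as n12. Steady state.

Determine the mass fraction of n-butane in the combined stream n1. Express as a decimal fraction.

0.310

n-butane enters only via n14 and leaves only via the purge: 647×0.136 = 0.237×(n-butane in n7), and the absorber passes all n-butane, so n-butane in n1 = n-butane in n7 = 371.27 t/h.
isobutane in n1: m_A = 647×0.864 + (1−0.237)·(1−0.574)·m_A, so m_A = 559.01/0.6750 = 828.21 t/h.
n1 = 828.21 + 371.27 = 1199.5 t/h.
n-butane fraction in n1 = 371.27/1199.5 = 0.310.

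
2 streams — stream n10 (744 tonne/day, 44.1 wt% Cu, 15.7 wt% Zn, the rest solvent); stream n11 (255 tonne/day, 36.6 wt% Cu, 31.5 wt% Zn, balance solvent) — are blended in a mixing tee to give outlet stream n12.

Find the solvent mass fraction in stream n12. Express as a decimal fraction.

0.381

Total flow out = 744 + 255 = 999 tonne/day.
solvent in = 744×0.402 + 255×0.319 = 380.43 tonne/day.
solvent mass fraction in n12 = 380.43/999 = 0.381.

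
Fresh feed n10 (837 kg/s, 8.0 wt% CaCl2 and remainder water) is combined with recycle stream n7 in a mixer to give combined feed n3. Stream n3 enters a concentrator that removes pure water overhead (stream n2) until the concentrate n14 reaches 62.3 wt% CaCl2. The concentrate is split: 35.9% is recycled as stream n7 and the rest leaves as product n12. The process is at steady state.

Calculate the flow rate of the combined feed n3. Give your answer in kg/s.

Overall CaCl2 balance (none leaves overhead): CaCl2 in fresh feed = CaCl2 in product, i.e. 837×0.080 = (1−0.359)·n14·0.623.
n14 = 66.96/(0.623×0.641) = 167.68 kg/s.
Recycle n7 = 0.359×167.68 = 60.195 kg/s.
Combined feed n3 = 837 + 60.195 = 897.2 kg/s.

897.2 kg/s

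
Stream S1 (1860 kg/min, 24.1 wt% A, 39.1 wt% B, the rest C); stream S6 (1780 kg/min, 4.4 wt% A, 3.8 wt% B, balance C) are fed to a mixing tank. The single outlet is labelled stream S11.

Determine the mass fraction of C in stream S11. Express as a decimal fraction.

0.637

Total flow out = 1860 + 1780 = 3640 kg/min.
C in = 1860×0.368 + 1780×0.918 = 2318.5 kg/min.
C mass fraction in S11 = 2318.5/3640 = 0.637.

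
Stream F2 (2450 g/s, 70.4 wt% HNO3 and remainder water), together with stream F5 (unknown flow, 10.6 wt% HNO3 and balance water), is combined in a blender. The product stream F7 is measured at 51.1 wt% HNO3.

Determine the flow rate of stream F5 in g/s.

1168 g/s

Let F5 be the unknown flow. Total out = 2450 + F5.
HNO3 balance: 1724.8 + 0.106·F5 = 0.511·(2450 + F5)
(0.106 − 0.511)·F5 = 0.511×2450 − 1724.8 = -472.85
F5 = -472.85 / -0.405 = 1167.5 g/s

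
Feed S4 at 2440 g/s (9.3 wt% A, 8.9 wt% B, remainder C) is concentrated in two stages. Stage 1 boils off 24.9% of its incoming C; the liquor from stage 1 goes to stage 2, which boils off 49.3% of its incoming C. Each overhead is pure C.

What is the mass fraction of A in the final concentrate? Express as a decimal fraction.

C in feed = 2440×0.818 = 1995.9 g/s.
After stage 1: C left = (1−0.249)×1995.9 = 1498.9; stream total = 1943 g/s.
After stage 2: C left = (1−0.493)×1498.9 = 759.96; final concentrate = 1204 g/s.
A fraction = 226.92/1204 = 0.188.

0.188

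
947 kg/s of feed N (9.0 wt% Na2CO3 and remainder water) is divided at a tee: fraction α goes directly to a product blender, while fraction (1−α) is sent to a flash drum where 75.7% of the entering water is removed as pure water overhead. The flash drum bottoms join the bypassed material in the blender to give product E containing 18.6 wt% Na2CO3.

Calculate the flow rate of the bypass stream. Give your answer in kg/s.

237.5 kg/s

All 947×0.090 = 85.23 kg/s of Na2CO3 reaches E, so E = 85.23/0.186 = 458.23 kg/s and vapour = 488.77 kg/s.
The evaporator receives (1−α)·947 of feed at 0.910 water and removes 0.757 of that water:
0.757×0.910×(1−α)×947 = 488.77
(1−α) = 488.77/652.36 = 0.7492;  α = 0.2508.
Bypass flow = 0.2508×947 = 237.47 kg/s.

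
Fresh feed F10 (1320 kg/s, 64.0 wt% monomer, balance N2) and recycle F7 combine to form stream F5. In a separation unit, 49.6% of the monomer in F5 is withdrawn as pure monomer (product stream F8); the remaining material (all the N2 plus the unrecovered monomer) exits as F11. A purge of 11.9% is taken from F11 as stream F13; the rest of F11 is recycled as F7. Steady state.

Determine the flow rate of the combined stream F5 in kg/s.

5513 kg/s

N2 enters only via F10 and leaves only via the purge: 1320×0.360 = 0.119×(N2 in F11), and the separation unit passes all N2, so N2 in F5 = N2 in F11 = 3993.3 kg/s.
monomer in F5: m_A = 1320×0.640 + (1−0.119)·(1−0.496)·m_A, so m_A = 844.8/0.5560 = 1519.5 kg/s.
F5 = 1519.5 + 3993.3 = 5512.8 kg/s.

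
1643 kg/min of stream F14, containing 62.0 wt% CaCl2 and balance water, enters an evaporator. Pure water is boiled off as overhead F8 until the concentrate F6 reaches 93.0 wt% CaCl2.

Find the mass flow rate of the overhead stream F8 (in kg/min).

547.7 kg/min

CaCl2 is conserved: 1643×0.620 = 1018.7 kg/min all reports to the concentrate.
Concentrate = 1018.7/(target fraction) = 1095.3 kg/min.
Overhead = 1643 − 1095.3 = 547.67 kg/min.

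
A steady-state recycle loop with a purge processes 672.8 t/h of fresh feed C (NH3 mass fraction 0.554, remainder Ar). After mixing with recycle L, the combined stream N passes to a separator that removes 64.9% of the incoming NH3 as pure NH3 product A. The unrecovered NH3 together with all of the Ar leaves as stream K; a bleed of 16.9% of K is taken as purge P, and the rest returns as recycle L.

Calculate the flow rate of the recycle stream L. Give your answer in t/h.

Ar enters only via C and leaves only via the purge: 672.8×0.446 = 0.169×(Ar in K), and the separator passes all Ar, so Ar in N = Ar in K = 1775.6 t/h.
NH3 in N: m_A = 672.8×0.554 + (1−0.169)·(1−0.649)·m_A, so m_A = 372.73/0.7083 = 526.22 t/h.
K = (1−0.649)×526.22 + 1775.6 = 1960.3 t/h.
Recycle L = (1−0.169)×1960.3 = 1629 t/h.

1629 t/h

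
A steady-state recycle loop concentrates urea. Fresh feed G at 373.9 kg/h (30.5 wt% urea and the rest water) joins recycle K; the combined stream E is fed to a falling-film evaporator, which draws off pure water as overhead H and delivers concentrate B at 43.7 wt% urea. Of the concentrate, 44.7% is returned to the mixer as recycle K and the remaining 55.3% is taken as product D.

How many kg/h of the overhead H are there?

112.9 kg/h

Overall urea balance (none leaves overhead): urea in fresh feed = urea in product, i.e. 373.9×0.305 = (1−0.447)·B·0.437.
B = 114.04/(0.437×0.553) = 471.9 kg/h.
Recycle K = 0.447×471.9 = 210.94 kg/h.
Combined feed E = 373.9 + 210.94 = 584.84 kg/h.
Overhead H = E − B = 584.84 − 471.9 = 112.94 kg/h.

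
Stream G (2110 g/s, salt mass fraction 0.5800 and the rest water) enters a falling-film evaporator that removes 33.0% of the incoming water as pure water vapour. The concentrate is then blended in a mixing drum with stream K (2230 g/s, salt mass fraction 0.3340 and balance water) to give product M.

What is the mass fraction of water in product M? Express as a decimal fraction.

0.5136

Vapour removed = 0.330×0.420×2110 = 292.45 g/s; concentrate = 1817.6 g/s.
water reaching the mixer = 593.75 (from concentrate) + 2230×0.666 = 2078.9 g/s.
Product flow = 1817.6 + 2230 = 4047.6 g/s; water fraction = 0.5136.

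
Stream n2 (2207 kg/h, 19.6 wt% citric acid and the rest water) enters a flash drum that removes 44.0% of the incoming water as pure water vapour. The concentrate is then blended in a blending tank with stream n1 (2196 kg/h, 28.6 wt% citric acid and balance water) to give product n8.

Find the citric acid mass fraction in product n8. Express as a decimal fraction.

Vapour removed = 0.440×0.804×2207 = 780.75 kg/h; concentrate = 1426.3 kg/h.
citric acid reaching the mixer = 432.57 (from concentrate) + 2196×0.286 = 1060.6 kg/h.
Product flow = 1426.3 + 2196 = 3622.3 kg/h; citric acid fraction = 0.293.

0.293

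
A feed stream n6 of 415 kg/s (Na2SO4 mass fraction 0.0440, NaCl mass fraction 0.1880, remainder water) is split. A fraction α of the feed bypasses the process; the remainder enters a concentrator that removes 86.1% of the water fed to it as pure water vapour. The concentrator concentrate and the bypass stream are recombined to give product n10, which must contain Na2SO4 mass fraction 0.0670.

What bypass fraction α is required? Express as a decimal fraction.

0.481

All 415×0.044 = 18.26 kg/s of Na2SO4 reaches n10, so n10 = 18.26/0.067 = 272.54 kg/s and vapour = 142.46 kg/s.
The evaporator receives (1−α)·415 of feed at 0.768 water and removes 0.861 of that water:
0.861×0.768×(1−α)×415 = 142.46
(1−α) = 142.46/274.42 = 0.5191;  α = 0.4809.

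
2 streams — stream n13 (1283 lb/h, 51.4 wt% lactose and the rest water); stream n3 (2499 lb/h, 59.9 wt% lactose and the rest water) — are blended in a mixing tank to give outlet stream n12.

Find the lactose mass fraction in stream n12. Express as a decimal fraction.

Total flow out = 1283 + 2499 = 3782 lb/h.
lactose in = 1283×0.514 + 2499×0.599 = 2156.4 lb/h.
lactose mass fraction in n12 = 2156.4/3782 = 0.570.

0.570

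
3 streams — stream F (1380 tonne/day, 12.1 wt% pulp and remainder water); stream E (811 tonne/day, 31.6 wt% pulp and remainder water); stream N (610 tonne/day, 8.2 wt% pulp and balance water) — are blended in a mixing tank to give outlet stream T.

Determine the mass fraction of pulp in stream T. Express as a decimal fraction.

0.1690

Total flow out = 1380 + 811 + 610 = 2801 tonne/day.
pulp in = 1380×0.121 + 811×0.316 + 610×0.082 = 473.28 tonne/day.
pulp mass fraction in T = 473.28/2801 = 0.1690.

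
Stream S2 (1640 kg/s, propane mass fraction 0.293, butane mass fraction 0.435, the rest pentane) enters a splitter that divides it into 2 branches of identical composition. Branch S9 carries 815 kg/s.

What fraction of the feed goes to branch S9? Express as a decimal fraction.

Fraction to S9 = 815/1640 = 0.4970.

0.497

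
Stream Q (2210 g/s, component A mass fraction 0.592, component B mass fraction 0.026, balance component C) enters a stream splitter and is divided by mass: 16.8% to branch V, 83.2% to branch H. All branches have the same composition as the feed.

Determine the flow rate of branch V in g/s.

Branch V flow = 0.168×2210 = 371.28 g/s.

371.3 g/s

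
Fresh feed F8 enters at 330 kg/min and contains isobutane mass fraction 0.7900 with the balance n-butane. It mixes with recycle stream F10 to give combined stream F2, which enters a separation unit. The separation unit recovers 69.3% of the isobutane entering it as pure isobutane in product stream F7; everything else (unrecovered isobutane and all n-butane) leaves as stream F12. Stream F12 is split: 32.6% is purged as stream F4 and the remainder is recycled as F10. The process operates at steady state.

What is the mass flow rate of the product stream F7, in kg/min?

isobutane in F2: m_A = 330×0.790 + (1−0.326)·(1−0.693)·m_A, so m_A = 260.7/0.7931 = 328.72 kg/min.
Product F7 = 0.693×328.72 = 227.8 kg/min.

227.8 kg/min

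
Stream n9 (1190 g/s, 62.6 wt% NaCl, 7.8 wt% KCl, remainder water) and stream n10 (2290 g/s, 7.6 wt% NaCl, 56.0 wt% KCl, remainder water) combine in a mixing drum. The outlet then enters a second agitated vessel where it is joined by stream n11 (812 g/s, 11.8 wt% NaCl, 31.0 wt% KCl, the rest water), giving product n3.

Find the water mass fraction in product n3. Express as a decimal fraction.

Overall, product flow = 4292 g/s.
water in = 1190×0.296 + 2290×0.364 + 812×0.572 = 1650.3 g/s.
water fraction in n3 = 0.384.

0.384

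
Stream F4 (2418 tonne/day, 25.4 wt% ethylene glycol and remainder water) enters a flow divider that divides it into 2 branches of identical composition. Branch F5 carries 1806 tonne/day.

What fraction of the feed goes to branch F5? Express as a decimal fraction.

0.747

Fraction to F5 = 1806/2418 = 0.7469.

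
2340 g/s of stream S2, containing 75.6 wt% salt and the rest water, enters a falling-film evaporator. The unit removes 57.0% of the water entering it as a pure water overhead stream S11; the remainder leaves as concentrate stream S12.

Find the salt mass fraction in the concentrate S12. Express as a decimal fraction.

salt is not removed: 2340×0.756 = 1769 g/s of salt enters S12.
water entering = 2340×0.244 = 570.96 g/s; overhead removed = 0.570×570.96 = 325.45 g/s.
Concentrate = 2340 − 325.45 = 2014.6 g/s.
Mass fraction = 1769/2014.6 = 0.878.

0.878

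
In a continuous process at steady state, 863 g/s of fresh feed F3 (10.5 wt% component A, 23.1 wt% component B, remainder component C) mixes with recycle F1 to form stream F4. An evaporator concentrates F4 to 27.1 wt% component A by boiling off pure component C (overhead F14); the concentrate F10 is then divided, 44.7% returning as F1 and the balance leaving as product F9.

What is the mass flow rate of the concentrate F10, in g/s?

Overall component A balance (none leaves overhead): component A in fresh feed = component A in product, i.e. 863×0.105 = (1−0.447)·F10·0.271.
F10 = 90.615/(0.271×0.553) = 604.65 g/s.

604.7 g/s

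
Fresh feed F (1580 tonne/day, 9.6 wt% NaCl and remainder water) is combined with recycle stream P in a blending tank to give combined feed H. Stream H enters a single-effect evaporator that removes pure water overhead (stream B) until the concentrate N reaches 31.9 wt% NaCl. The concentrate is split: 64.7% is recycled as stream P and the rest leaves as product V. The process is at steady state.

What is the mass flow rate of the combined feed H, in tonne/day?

2451 tonne/day

Overall NaCl balance (none leaves overhead): NaCl in fresh feed = NaCl in product, i.e. 1580×0.096 = (1−0.647)·N·0.319.
N = 151.68/(0.319×0.353) = 1347 tonne/day.
Recycle P = 0.647×1347 = 871.5 tonne/day.
Combined feed H = 1580 + 871.5 = 2451.5 tonne/day.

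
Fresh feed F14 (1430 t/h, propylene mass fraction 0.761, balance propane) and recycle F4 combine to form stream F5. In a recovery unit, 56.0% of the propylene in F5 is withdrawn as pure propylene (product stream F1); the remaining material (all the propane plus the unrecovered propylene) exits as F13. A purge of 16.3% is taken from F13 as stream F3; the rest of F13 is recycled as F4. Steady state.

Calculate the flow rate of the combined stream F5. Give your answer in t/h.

propane enters only via F14 and leaves only via the purge: 1430×0.239 = 0.163×(propane in F13), and the recovery unit passes all propane, so propane in F5 = propane in F13 = 2096.7 t/h.
propylene in F5: m_A = 1430×0.761 + (1−0.163)·(1−0.560)·m_A, so m_A = 1088.2/0.6317 = 1722.6 t/h.
F5 = 1722.6 + 2096.7 = 3819.4 t/h.

3819 t/h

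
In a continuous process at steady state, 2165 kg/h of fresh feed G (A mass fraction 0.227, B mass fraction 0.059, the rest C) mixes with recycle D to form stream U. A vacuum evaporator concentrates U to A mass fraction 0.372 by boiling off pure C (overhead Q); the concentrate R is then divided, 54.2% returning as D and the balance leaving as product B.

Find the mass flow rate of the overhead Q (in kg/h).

Overall A balance (none leaves overhead): A in fresh feed = A in product, i.e. 2165×0.227 = (1−0.542)·R·0.372.
R = 491.46/(0.372×0.458) = 2884.5 kg/h.
Recycle D = 0.542×2884.5 = 1563.4 kg/h.
Combined feed U = 2165 + 1563.4 = 3728.4 kg/h.
Overhead Q = U − R = 3728.4 − 2884.5 = 843.88 kg/h.

843.9 kg/h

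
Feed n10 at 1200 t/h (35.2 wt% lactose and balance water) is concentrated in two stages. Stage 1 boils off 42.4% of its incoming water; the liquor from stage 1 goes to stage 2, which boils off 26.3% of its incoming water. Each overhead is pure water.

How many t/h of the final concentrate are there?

752.5 t/h

water in feed = 1200×0.648 = 777.6 t/h.
After stage 1: water left = (1−0.424)×777.6 = 447.9; stream total = 870.3 t/h.
After stage 2: water left = (1−0.263)×447.9 = 330.1; final concentrate = 752.5 t/h.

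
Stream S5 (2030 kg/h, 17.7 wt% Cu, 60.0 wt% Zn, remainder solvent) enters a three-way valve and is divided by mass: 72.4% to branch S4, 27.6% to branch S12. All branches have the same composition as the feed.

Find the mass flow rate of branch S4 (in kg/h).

Branch S4 flow = 0.724×2030 = 1469.7 kg/h.

1470 kg/h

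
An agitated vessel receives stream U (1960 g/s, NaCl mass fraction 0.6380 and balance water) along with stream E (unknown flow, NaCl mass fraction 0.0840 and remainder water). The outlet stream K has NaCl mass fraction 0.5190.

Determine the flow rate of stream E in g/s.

536.2 g/s

Let E be the unknown flow. Total out = 1960 + E.
NaCl balance: 1250.5 + 0.084·E = 0.519·(1960 + E)
(0.084 − 0.519)·E = 0.519×1960 − 1250.5 = -233.24
E = -233.24 / -0.435 = 536.18 g/s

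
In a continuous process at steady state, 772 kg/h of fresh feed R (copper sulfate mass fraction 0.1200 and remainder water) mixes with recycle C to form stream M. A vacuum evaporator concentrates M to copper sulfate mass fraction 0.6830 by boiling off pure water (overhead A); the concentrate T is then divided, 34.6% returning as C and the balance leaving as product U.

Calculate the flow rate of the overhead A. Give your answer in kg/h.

Overall copper sulfate balance (none leaves overhead): copper sulfate in fresh feed = copper sulfate in product, i.e. 772×0.120 = (1−0.346)·T·0.683.
T = 92.64/(0.683×0.654) = 207.4 kg/h.
Recycle C = 0.346×207.4 = 71.759 kg/h.
Combined feed M = 772 + 71.759 = 843.76 kg/h.
Overhead A = M − T = 843.76 − 207.4 = 636.36 kg/h.

636.4 kg/h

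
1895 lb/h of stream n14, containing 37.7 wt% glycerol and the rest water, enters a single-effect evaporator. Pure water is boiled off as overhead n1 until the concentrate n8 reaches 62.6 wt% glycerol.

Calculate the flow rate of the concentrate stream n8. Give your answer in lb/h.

glycerol is conserved: 1895×0.377 = 714.41 lb/h all reports to the concentrate.
Concentrate = 714.41/(target fraction) = 1141.2 lb/h.

1141 lb/h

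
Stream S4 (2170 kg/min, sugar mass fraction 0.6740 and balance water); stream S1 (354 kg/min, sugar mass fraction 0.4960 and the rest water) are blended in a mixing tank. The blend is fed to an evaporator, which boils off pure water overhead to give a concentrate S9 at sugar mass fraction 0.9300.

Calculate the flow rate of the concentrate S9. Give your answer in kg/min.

1761 kg/min

sugar entering = 2170×0.674 + 354×0.496 = 1638.2 kg/min.
All sugar reports to S9, so S9 = 1638.2/0.930 = 1761.5 kg/min.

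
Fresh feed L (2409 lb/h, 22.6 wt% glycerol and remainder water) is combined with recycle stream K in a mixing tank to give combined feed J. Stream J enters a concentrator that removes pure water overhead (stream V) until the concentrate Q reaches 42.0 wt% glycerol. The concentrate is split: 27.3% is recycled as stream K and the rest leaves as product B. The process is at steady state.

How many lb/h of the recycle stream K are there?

486.8 lb/h

Overall glycerol balance (none leaves overhead): glycerol in fresh feed = glycerol in product, i.e. 2409×0.226 = (1−0.273)·Q·0.420.
Q = 544.43/(0.420×0.727) = 1783 lb/h.
Recycle K = 0.273×1783 = 486.77 lb/h.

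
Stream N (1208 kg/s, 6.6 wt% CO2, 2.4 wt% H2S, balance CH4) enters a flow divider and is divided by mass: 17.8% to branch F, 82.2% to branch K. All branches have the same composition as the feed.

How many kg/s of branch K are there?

Branch K flow = 0.822×1208 = 992.98 kg/s.

993 kg/s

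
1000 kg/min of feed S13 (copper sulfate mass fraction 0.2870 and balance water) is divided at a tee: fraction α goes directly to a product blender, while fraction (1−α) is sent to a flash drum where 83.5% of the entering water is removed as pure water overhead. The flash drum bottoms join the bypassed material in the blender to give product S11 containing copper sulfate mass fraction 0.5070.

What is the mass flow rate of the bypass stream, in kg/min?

271.1 kg/min

All 1000×0.287 = 287 kg/min of copper sulfate reaches S11, so S11 = 287/0.507 = 566.07 kg/min and vapour = 433.93 kg/min.
The evaporator receives (1−α)·1000 of feed at 0.713 water and removes 0.835 of that water:
0.835×0.713×(1−α)×1000 = 433.93
(1−α) = 433.93/595.36 = 0.7289;  α = 0.2711.
Bypass flow = 0.2711×1000 = 271.15 kg/min.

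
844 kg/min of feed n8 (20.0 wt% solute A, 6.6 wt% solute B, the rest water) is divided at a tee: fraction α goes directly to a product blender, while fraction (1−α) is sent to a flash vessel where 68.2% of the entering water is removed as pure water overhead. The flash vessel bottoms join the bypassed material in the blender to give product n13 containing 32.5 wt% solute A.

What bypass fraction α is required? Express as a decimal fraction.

0.232

All 844×0.200 = 168.8 kg/min of solute A reaches n13, so n13 = 168.8/0.325 = 519.38 kg/min and vapour = 324.62 kg/min.
The evaporator receives (1−α)·844 of feed at 0.734 water and removes 0.682 of that water:
0.682×0.734×(1−α)×844 = 324.62
(1−α) = 324.62/422.5 = 0.7683;  α = 0.2317.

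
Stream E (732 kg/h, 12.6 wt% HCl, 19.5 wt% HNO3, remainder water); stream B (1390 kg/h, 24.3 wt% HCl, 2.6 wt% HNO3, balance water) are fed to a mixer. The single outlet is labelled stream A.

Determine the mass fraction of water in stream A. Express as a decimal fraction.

Total flow out = 732 + 1390 = 2122 kg/h.
water in = 732×0.679 + 1390×0.731 = 1513.1 kg/h.
water mass fraction in A = 1513.1/2122 = 0.7131.

0.7131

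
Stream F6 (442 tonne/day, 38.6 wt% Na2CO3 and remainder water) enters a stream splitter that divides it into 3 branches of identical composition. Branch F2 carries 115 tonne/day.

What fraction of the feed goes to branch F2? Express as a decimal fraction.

0.260

Fraction to F2 = 115/442 = 0.2602.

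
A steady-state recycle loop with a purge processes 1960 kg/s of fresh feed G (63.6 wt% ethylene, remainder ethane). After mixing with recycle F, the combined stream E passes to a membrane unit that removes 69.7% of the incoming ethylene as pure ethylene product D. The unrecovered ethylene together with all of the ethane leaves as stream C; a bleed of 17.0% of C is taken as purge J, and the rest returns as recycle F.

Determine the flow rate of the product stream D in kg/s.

1161 kg/s

ethylene in E: m_A = 1960×0.636 + (1−0.170)·(1−0.697)·m_A, so m_A = 1246.6/0.7485 = 1665.4 kg/s.
Product D = 0.697×1665.4 = 1160.8 kg/s.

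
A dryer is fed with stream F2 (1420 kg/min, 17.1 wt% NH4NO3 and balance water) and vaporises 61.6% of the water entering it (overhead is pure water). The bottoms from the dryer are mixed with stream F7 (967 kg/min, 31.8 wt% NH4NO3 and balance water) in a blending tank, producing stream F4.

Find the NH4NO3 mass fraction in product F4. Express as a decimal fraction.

Vapour removed = 0.616×0.829×1420 = 725.14 kg/min; concentrate = 694.86 kg/min.
NH4NO3 reaching the mixer = 242.82 (from concentrate) + 967×0.318 = 550.33 kg/min.
Product flow = 694.86 + 967 = 1661.9 kg/min; NH4NO3 fraction = 0.331.

0.331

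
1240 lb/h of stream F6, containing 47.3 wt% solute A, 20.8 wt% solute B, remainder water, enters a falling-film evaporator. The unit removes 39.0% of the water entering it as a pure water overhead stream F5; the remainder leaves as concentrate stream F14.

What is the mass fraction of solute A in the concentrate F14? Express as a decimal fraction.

solute A is not removed: 1240×0.473 = 586.52 lb/h of solute A enters F14.
water entering = 1240×0.319 = 395.56 lb/h; overhead removed = 0.390×395.56 = 154.27 lb/h.
Concentrate = 1240 − 154.27 = 1085.7 lb/h.
Mass fraction = 586.52/1085.7 = 0.540.

0.540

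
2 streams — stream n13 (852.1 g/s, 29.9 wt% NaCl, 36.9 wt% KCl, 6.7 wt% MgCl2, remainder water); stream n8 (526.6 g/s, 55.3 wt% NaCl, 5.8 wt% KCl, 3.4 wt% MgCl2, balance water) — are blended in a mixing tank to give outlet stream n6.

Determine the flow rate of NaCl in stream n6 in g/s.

NaCl out = NaCl in = 852.1×0.299 + 526.6×0.553 = 545.99 g/s.

546 g/s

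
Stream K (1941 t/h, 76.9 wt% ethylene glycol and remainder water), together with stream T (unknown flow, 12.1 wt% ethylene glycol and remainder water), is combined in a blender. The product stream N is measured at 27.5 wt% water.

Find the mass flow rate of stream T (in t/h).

141.4 t/h

Let T be the unknown flow. Total out = 1941 + T.
water balance: 448.37 + 0.879·T = 0.275·(1941 + T)
(0.879 − 0.275)·T = 0.275×1941 − 448.37 = 85.404
T = 85.404 / 0.604 = 141.4 t/h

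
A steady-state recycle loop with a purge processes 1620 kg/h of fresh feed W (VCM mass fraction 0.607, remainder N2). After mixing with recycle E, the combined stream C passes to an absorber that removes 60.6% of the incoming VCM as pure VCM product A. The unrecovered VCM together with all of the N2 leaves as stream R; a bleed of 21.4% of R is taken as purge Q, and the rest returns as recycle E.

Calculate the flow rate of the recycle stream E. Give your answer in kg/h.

2780 kg/h

N2 enters only via W and leaves only via the purge: 1620×0.393 = 0.214×(N2 in R), and the absorber passes all N2, so N2 in C = N2 in R = 2975 kg/h.
VCM in C: m_A = 1620×0.607 + (1−0.214)·(1−0.606)·m_A, so m_A = 983.34/0.6903 = 1424.5 kg/h.
R = (1−0.606)×1424.5 + 2975 = 3536.3 kg/h.
Recycle E = (1−0.214)×3536.3 = 2779.5 kg/h.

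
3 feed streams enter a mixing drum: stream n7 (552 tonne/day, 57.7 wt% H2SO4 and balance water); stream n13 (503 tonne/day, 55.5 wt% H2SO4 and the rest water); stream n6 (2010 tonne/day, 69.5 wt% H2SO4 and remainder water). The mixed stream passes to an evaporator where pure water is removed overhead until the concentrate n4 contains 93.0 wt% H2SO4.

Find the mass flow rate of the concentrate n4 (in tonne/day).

2145 tonne/day

H2SO4 entering = 552×0.577 + 503×0.555 + 2010×0.695 = 1994.6 tonne/day.
All H2SO4 reports to n4, so n4 = 1994.6/0.930 = 2144.8 tonne/day.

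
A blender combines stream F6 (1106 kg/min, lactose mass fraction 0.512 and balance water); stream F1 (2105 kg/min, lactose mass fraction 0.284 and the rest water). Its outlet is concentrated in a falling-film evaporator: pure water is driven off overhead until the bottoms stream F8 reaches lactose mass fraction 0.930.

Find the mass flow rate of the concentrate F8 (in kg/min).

lactose entering = 1106×0.512 + 2105×0.284 = 1164.1 kg/min.
All lactose reports to F8, so F8 = 1164.1/0.930 = 1251.7 kg/min.

1252 kg/min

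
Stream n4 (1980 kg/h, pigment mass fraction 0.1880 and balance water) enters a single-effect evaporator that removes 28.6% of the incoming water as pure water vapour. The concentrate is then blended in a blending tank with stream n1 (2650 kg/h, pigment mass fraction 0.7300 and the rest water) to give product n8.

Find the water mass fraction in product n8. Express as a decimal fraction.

Vapour removed = 0.286×0.812×1980 = 459.82 kg/h; concentrate = 1520.2 kg/h.
water reaching the mixer = 1147.9 (from concentrate) + 2650×0.270 = 1863.4 kg/h.
Product flow = 1520.2 + 2650 = 4170.2 kg/h; water fraction = 0.4468.

0.4468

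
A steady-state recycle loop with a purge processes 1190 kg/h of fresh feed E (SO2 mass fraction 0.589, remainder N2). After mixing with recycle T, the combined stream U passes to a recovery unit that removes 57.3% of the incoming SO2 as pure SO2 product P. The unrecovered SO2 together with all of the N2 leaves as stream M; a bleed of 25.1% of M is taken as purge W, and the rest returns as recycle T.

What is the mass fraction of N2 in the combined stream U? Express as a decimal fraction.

N2 enters only via E and leaves only via the purge: 1190×0.411 = 0.251×(N2 in M), and the recovery unit passes all N2, so N2 in U = N2 in M = 1948.6 kg/h.
SO2 in U: m_A = 1190×0.589 + (1−0.251)·(1−0.573)·m_A, so m_A = 700.91/0.6802 = 1030.5 kg/h.
U = 1030.5 + 1948.6 = 2979 kg/h.
N2 fraction in U = 1948.6/2979 = 0.654.

0.654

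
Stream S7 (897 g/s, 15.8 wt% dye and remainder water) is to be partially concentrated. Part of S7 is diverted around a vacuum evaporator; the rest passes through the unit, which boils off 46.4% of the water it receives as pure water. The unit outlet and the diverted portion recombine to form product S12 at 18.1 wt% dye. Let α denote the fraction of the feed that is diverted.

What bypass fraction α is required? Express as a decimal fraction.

0.675

All 897×0.158 = 141.73 g/s of dye reaches S12, so S12 = 141.73/0.181 = 783.02 g/s and vapour = 113.98 g/s.
The evaporator receives (1−α)·897 of feed at 0.842 water and removes 0.464 of that water:
0.464×0.842×(1−α)×897 = 113.98
(1−α) = 113.98/350.45 = 0.3253;  α = 0.6747.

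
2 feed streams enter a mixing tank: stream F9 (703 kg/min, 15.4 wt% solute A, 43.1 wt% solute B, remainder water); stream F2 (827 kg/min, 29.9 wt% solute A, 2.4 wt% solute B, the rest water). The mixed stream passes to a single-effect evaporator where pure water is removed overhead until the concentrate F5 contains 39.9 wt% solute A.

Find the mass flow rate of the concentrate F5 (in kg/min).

891.1 kg/min

solute A entering = 703×0.154 + 827×0.299 = 355.53 kg/min.
All solute A reports to F5, so F5 = 355.53/0.399 = 891.07 kg/min.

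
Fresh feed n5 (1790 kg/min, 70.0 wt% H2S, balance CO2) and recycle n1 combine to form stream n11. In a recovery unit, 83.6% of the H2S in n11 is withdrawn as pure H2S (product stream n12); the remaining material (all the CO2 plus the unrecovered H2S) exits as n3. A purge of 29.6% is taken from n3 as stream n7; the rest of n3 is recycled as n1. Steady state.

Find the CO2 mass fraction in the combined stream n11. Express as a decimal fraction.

0.562

CO2 enters only via n5 and leaves only via the purge: 1790×0.300 = 0.296×(CO2 in n3), and the recovery unit passes all CO2, so CO2 in n11 = CO2 in n3 = 1814.2 kg/min.
H2S in n11: m_A = 1790×0.700 + (1−0.296)·(1−0.836)·m_A, so m_A = 1253/0.8845 = 1416.5 kg/min.
n11 = 1416.5 + 1814.2 = 3230.7 kg/min.
CO2 fraction in n11 = 1814.2/3230.7 = 0.562.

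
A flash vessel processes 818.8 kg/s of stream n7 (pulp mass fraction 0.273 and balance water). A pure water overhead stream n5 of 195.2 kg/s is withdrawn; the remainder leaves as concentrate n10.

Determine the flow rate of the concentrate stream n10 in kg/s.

Concentrate = 818.8 − 195.2 = 623.6 kg/s.

623.6 kg/s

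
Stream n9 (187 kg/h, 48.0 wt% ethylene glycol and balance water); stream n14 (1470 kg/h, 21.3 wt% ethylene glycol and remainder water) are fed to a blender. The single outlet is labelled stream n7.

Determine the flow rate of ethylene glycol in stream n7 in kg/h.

ethylene glycol out = ethylene glycol in = 187×0.480 + 1470×0.213 = 402.87 kg/h.

402.9 kg/h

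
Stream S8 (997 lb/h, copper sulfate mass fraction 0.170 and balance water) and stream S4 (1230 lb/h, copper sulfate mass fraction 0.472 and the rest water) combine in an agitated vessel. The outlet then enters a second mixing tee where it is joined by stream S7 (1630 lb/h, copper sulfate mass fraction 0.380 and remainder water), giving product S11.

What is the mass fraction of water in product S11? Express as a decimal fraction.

Overall, product flow = 3857 lb/h.
water in = 997×0.830 + 1230×0.528 + 1630×0.620 = 2487.6 lb/h.
water fraction in S11 = 0.645.

0.645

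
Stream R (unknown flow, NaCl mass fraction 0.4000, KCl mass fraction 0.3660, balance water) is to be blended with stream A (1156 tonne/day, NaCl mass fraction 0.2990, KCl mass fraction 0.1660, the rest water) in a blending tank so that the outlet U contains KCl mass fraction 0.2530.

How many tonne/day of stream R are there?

Let R be the unknown flow. Total out = 1156 + R.
KCl balance: 191.9 + 0.366·R = 0.253·(1156 + R)
(0.366 − 0.253)·R = 0.253×1156 − 191.9 = 100.57
R = 100.57 / 0.113 = 890.02 tonne/day

890 tonne/day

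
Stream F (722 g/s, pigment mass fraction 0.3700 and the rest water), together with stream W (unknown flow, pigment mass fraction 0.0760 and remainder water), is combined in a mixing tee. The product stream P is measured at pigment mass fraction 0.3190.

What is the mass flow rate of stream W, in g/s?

151.5 g/s

Let W be the unknown flow. Total out = 722 + W.
pigment balance: 267.14 + 0.076·W = 0.319·(722 + W)
(0.076 − 0.319)·W = 0.319×722 − 267.14 = -36.822
W = -36.822 / -0.243 = 151.53 g/s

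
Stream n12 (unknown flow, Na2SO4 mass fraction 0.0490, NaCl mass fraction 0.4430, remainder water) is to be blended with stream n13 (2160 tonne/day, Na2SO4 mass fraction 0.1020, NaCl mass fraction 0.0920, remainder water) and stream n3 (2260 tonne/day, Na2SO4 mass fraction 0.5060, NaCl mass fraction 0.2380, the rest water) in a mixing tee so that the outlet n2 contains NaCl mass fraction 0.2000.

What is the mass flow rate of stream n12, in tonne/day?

606.6 tonne/day

Let n12 be the unknown flow. Total out = 4420 + n12.
NaCl balance: 736.6 + 0.443·n12 = 0.200·(4420 + n12)
(0.443 − 0.200)·n12 = 0.200×4420 − 736.6 = 147.4
n12 = 147.4 / 0.243 = 606.58 tonne/day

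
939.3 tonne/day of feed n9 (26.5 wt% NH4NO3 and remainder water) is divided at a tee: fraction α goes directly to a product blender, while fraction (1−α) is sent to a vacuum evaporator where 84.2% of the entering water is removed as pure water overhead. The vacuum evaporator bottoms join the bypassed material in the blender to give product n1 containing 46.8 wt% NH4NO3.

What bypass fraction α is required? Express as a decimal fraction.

0.299

All 939.3×0.265 = 248.91 tonne/day of NH4NO3 reaches n1, so n1 = 248.91/0.468 = 531.87 tonne/day and vapour = 407.43 tonne/day.
The evaporator receives (1−α)·939.3 of feed at 0.735 water and removes 0.842 of that water:
0.842×0.735×(1−α)×939.3 = 407.43
(1−α) = 407.43/581.3 = 0.7009;  α = 0.2991.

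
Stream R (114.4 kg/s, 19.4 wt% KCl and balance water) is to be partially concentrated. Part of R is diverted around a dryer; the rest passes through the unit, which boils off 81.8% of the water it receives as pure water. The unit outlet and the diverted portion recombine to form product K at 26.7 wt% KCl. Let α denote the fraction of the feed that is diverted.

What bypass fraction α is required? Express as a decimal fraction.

0.585

All 114.4×0.194 = 22.194 kg/s of KCl reaches K, so K = 22.194/0.267 = 83.122 kg/s and vapour = 31.278 kg/s.
The evaporator receives (1−α)·114.4 of feed at 0.806 water and removes 0.818 of that water:
0.818×0.806×(1−α)×114.4 = 31.278
(1−α) = 31.278/75.425 = 0.4147;  α = 0.5853.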